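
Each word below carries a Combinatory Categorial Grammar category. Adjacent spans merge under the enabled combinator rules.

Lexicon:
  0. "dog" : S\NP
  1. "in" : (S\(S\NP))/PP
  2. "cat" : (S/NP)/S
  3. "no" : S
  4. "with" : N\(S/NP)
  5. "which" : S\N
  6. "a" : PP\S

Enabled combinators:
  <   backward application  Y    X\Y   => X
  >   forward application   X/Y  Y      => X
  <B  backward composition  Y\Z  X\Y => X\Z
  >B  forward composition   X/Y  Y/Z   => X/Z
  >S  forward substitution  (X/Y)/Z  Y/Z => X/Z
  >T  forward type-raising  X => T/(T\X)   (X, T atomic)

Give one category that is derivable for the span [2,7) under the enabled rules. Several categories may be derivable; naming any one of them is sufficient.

PP

[0,7] S   <
  [0,1] "dog" : S\NP
  [1,7] S\(S\NP)   >
    [1,2] "in" : (S\(S\NP))/PP
    [2,7] PP   <
      [2,6] S   <
        [2,5] N   <
          [2,4] S/NP   >
            [2,3] "cat" : (S/NP)/S
            [3,4] "no" : S
          [4,5] "with" : N\(S/NP)
        [5,6] "which" : S\N
      [6,7] "a" : PP\S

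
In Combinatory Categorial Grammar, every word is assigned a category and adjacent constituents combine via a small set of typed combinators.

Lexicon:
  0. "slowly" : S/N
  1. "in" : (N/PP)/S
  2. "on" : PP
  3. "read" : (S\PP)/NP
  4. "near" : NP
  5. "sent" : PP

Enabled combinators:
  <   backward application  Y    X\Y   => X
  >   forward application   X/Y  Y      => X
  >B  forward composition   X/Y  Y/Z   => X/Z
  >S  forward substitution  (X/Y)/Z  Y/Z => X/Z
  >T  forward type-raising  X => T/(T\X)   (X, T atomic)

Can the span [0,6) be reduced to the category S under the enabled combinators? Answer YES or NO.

YES

[0,6] S   >
  [0,5] S/PP   >B
    [0,1] "slowly" : S/N
    [1,5] N/PP   >
      [1,2] "in" : (N/PP)/S
      [2,5] S   <
        [2,3] "on" : PP
        [3,5] S\PP   >
          [3,4] "read" : (S\PP)/NP
          [4,5] "near" : NP
  [5,6] "sent" : PP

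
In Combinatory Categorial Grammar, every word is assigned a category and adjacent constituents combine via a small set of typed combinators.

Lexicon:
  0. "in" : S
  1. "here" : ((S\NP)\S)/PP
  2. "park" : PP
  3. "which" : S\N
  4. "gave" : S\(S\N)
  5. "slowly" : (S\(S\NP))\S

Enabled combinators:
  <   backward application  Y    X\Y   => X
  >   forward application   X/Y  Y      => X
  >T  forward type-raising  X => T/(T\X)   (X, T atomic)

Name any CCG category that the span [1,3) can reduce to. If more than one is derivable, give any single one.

(S\NP)\S

[0,6] S   <
  [0,3] S\NP   <
    [0,1] "in" : S
    [1,3] (S\NP)\S   >
      [1,2] "here" : ((S\NP)\S)/PP
      [2,3] "park" : PP
  [3,6] S\(S\NP)   <
    [3,5] S   <
      [3,4] "which" : S\N
      [4,5] "gave" : S\(S\N)
    [5,6] "slowly" : (S\(S\NP))\S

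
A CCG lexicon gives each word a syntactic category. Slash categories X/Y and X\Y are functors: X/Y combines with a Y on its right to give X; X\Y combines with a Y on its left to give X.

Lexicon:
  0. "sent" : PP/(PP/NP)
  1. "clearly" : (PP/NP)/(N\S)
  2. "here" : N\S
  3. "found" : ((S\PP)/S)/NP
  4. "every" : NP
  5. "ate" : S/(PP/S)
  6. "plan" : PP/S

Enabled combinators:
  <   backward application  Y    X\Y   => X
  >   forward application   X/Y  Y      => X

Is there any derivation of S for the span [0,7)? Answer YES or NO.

YES

[0,7] S   <
  [0,3] PP   >
    [0,1] "sent" : PP/(PP/NP)
    [1,3] PP/NP   >
      [1,2] "clearly" : (PP/NP)/(N\S)
      [2,3] "here" : N\S
  [3,7] S\PP   >
    [3,5] (S\PP)/S   >
      [3,4] "found" : ((S\PP)/S)/NP
      [4,5] "every" : NP
    [5,7] S   >
      [5,6] "ate" : S/(PP/S)
      [6,7] "plan" : PP/S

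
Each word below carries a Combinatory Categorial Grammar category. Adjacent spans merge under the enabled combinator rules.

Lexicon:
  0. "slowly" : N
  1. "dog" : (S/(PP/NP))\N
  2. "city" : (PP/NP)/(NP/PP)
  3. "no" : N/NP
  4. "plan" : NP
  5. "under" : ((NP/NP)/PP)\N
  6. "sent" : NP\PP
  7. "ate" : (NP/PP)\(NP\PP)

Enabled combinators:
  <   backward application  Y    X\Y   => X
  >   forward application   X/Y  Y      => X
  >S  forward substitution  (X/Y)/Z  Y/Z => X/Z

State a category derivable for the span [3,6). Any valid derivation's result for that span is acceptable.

[0,8] S   >
  [0,2] S/(PP/NP)   <
    [0,1] "slowly" : N
    [1,2] "dog" : (S/(PP/NP))\N
  [2,8] PP/NP   >
    [2,3] "city" : (PP/NP)/(NP/PP)
    [3,8] NP/PP   >S
      [3,6] (NP/NP)/PP   <
        [3,5] N   >
          [3,4] "no" : N/NP
          [4,5] "plan" : NP
        [5,6] "under" : ((NP/NP)/PP)\N
      [6,8] NP/PP   <
        [6,7] "sent" : NP\PP
        [7,8] "ate" : (NP/PP)\(NP\PP)

(NP/NP)/PP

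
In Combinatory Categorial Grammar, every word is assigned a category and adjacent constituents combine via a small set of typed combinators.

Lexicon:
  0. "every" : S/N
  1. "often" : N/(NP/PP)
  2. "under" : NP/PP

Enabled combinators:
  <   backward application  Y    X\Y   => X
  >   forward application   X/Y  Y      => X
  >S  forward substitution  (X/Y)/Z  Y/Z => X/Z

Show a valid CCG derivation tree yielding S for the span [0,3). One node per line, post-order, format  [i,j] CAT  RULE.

[0,1] S/N  lex  "every"
[1,2] N/(NP/PP)  lex  "often"
[2,3] NP/PP  lex  "under"
[1,3] N  >  k=2
[0,3] S  >  k=1

[0,3] S   >
  [0,1] "every" : S/N
  [1,3] N   >
    [1,2] "often" : N/(NP/PP)
    [2,3] "under" : NP/PP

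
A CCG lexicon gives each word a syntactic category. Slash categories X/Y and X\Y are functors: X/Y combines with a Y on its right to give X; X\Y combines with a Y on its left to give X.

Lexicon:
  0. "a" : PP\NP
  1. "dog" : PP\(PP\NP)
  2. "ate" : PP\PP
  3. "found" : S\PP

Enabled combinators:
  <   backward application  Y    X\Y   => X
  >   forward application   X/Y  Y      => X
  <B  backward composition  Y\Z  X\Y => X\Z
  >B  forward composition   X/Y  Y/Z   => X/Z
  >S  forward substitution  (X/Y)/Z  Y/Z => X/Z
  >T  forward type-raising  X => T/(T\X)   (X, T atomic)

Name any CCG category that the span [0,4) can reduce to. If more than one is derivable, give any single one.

[0,4] S   <
  [0,2] PP   <
    [0,1] "a" : PP\NP
    [1,2] "dog" : PP\(PP\NP)
  [2,4] S\PP   <B
    [2,3] "ate" : PP\PP
    [3,4] "found" : S\PP

S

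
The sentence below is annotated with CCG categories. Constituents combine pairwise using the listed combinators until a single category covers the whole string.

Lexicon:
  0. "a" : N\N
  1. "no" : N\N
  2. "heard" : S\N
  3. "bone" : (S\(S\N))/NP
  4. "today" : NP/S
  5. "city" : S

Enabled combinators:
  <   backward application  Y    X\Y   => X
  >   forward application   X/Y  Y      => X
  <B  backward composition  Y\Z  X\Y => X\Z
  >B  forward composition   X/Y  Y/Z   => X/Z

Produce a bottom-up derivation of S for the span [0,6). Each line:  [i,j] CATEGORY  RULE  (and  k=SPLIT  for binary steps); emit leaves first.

[0,6] S   <
  [0,3] S\N   <B
    [0,2] N\N   <B
      [0,1] "a" : N\N
      [1,2] "no" : N\N
    [2,3] "heard" : S\N
  [3,6] S\(S\N)   >
    [3,4] "bone" : (S\(S\N))/NP
    [4,6] NP   >
      [4,5] "today" : NP/S
      [5,6] "city" : S

[0,1] N\N  lex  "a"
[1,2] N\N  lex  "no"
[0,2] N\N  <B  k=1
[2,3] S\N  lex  "heard"
[0,3] S\N  <B  k=2
[3,4] (S\(S\N))/NP  lex  "bone"
[4,5] NP/S  lex  "today"
[5,6] S  lex  "city"
[4,6] NP  >  k=5
[3,6] S\(S\N)  >  k=4
[0,6] S  <  k=3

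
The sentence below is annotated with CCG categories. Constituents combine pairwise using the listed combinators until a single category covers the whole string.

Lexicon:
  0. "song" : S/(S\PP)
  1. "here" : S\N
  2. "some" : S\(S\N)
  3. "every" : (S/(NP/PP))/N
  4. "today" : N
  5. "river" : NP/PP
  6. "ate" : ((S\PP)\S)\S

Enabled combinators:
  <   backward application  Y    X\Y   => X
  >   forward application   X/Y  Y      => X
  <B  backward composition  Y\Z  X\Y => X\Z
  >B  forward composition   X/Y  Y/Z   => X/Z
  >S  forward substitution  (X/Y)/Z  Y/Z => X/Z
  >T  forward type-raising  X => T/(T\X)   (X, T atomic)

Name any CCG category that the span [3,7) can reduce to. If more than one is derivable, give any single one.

(S\PP)\S

[0,7] S   >
  [0,1] "song" : S/(S\PP)
  [1,7] S\PP   <
    [1,3] S   <
      [1,2] "here" : S\N
      [2,3] "some" : S\(S\N)
    [3,7] (S\PP)\S   <
      [3,6] S   >
        [3,5] S/(NP/PP)   >
          [3,4] "every" : (S/(NP/PP))/N
          [4,5] "today" : N
        [5,6] "river" : NP/PP
      [6,7] "ate" : ((S\PP)\S)\S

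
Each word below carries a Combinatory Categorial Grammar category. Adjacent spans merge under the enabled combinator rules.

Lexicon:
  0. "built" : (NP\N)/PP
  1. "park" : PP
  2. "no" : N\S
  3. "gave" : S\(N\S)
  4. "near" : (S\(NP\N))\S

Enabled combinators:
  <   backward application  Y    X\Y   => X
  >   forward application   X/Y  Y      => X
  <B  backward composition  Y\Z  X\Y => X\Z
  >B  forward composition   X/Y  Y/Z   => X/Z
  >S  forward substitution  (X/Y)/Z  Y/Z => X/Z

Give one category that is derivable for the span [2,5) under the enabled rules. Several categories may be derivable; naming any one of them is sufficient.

[0,5] S   <
  [0,2] NP\N   >
    [0,1] "built" : (NP\N)/PP
    [1,2] "park" : PP
  [2,5] S\(NP\N)   <
    [2,4] S   <
      [2,3] "no" : N\S
      [3,4] "gave" : S\(N\S)
    [4,5] "near" : (S\(NP\N))\S

S\(NP\N)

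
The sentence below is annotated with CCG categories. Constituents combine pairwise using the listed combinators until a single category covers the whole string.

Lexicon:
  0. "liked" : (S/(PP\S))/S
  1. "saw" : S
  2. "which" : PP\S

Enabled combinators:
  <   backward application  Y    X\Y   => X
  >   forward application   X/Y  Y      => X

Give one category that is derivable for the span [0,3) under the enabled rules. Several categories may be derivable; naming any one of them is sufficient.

S

[0,3] S   >
  [0,2] S/(PP\S)   >
    [0,1] "liked" : (S/(PP\S))/S
    [1,2] "saw" : S
  [2,3] "which" : PP\S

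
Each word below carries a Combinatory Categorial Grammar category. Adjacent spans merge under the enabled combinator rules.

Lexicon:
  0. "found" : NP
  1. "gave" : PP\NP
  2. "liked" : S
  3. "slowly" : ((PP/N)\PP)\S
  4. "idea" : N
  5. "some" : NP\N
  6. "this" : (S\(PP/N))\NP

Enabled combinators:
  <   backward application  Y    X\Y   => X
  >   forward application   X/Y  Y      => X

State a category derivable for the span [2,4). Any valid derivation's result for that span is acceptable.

[0,7] S   <
  [0,4] PP/N   <
    [0,2] PP   <
      [0,1] "found" : NP
      [1,2] "gave" : PP\NP
    [2,4] (PP/N)\PP   <
      [2,3] "liked" : S
      [3,4] "slowly" : ((PP/N)\PP)\S
  [4,7] S\(PP/N)   <
    [4,6] NP   <
      [4,5] "idea" : N
      [5,6] "some" : NP\N
    [6,7] "this" : (S\(PP/N))\NP

(PP/N)\PP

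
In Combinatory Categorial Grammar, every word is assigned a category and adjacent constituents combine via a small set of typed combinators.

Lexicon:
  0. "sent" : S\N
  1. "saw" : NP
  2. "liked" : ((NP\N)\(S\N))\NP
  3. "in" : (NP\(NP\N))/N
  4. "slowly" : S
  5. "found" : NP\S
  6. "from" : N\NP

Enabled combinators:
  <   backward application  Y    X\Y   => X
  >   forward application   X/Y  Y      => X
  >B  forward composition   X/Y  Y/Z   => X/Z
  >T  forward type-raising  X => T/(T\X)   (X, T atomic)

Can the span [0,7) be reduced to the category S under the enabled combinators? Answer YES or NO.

NO

S\N NP ((NP\N)\(S\N))\NP (NP\(NP\N))/N S NP\S N\NP
CKY chart[0,7] = {N/(N\NP), NP, NP/(NP\NP), PP/(PP\NP), S/(S\NP)}; S ∉ chart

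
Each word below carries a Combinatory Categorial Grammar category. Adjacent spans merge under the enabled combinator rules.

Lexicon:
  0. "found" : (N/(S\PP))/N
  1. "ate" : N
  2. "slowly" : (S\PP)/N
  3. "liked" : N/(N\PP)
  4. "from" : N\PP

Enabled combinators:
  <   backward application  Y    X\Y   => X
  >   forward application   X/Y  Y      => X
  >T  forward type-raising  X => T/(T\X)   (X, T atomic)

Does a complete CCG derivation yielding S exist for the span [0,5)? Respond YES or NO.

(N/(S\PP))/N N (S\PP)/N N/(N\PP) N\PP
CKY chart[0,5] = {N, N/(N\N), NP/(NP\N), PP/(PP\N), S/(S\N)}; S ∉ chart

NO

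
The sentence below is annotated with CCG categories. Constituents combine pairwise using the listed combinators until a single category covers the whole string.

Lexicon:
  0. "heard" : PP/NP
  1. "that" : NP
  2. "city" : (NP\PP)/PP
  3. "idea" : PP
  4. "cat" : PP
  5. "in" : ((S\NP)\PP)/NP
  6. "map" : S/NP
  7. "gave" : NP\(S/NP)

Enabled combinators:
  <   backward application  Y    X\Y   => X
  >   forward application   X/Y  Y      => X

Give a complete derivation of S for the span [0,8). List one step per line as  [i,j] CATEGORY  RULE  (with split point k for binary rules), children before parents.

[0,1] PP/NP  lex  "heard"
[1,2] NP  lex  "that"
[0,2] PP  >  k=1
[2,3] (NP\PP)/PP  lex  "city"
[3,4] PP  lex  "idea"
[2,4] NP\PP  >  k=3
[0,4] NP  <  k=2
[4,5] PP  lex  "cat"
[5,6] ((S\NP)\PP)/NP  lex  "in"
[6,7] S/NP  lex  "map"
[7,8] NP\(S/NP)  lex  "gave"
[6,8] NP  <  k=7
[5,8] (S\NP)\PP  >  k=6
[4,8] S\NP  <  k=5
[0,8] S  <  k=4

[0,8] S   <
  [0,4] NP   <
    [0,2] PP   >
      [0,1] "heard" : PP/NP
      [1,2] "that" : NP
    [2,4] NP\PP   >
      [2,3] "city" : (NP\PP)/PP
      [3,4] "idea" : PP
  [4,8] S\NP   <
    [4,5] "cat" : PP
    [5,8] (S\NP)\PP   >
      [5,6] "in" : ((S\NP)\PP)/NP
      [6,8] NP   <
        [6,7] "map" : S/NP
        [7,8] "gave" : NP\(S/NP)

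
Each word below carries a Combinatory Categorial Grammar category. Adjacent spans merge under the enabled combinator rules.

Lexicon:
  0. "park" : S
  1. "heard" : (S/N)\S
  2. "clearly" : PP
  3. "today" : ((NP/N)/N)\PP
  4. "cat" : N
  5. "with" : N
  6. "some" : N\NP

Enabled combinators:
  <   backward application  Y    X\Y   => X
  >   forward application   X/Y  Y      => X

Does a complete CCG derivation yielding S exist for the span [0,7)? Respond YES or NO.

[0,7] S   >
  [0,2] S/N   <
    [0,1] "park" : S
    [1,2] "heard" : (S/N)\S
  [2,7] N   <
    [2,6] NP   >
      [2,5] NP/N   >
        [2,4] (NP/N)/N   <
          [2,3] "clearly" : PP
          [3,4] "today" : ((NP/N)/N)\PP
        [4,5] "cat" : N
      [5,6] "with" : N
    [6,7] "some" : N\NP

YES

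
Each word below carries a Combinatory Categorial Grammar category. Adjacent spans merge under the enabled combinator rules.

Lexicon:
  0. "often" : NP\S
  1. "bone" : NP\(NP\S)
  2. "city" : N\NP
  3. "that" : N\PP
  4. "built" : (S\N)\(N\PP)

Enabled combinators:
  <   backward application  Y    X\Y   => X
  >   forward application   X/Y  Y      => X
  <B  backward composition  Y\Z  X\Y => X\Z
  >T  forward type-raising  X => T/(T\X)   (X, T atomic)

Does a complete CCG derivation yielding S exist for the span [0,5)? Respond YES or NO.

YES

[0,5] S   <
  [0,2] NP   <
    [0,1] "often" : NP\S
    [1,2] "bone" : NP\(NP\S)
  [2,5] S\NP   <B
    [2,3] "city" : N\NP
    [3,5] S\N   <
      [3,4] "that" : N\PP
      [4,5] "built" : (S\N)\(N\PP)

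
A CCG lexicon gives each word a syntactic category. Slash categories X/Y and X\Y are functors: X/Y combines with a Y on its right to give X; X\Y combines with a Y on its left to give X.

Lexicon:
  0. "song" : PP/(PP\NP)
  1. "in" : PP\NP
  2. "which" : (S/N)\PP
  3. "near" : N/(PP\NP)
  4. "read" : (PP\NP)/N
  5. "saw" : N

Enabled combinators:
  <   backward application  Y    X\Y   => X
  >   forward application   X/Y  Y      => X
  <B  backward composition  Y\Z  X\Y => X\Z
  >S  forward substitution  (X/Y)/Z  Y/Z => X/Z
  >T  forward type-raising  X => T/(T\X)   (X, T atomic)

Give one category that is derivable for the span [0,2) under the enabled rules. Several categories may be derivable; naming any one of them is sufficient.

[0,6] S   >
  [0,3] S/N   <
    [0,2] PP   >
      [0,1] "song" : PP/(PP\NP)
      [1,2] "in" : PP\NP
    [2,3] "which" : (S/N)\PP
  [3,6] N   >
    [3,4] "near" : N/(PP\NP)
    [4,6] PP\NP   >
      [4,5] "read" : (PP\NP)/N
      [5,6] "saw" : N

PP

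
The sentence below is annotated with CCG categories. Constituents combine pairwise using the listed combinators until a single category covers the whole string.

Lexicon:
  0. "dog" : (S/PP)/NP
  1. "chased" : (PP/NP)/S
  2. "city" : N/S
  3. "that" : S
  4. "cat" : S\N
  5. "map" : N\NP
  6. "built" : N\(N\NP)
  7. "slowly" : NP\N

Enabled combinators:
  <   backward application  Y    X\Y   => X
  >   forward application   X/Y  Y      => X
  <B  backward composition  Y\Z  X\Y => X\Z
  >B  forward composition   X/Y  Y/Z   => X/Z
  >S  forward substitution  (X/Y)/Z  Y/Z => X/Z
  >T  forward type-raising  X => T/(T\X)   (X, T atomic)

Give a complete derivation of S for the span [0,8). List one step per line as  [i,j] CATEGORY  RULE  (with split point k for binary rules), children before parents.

[0,1] (S/PP)/NP  lex  "dog"
[1,2] (PP/NP)/S  lex  "chased"
[2,3] N/S  lex  "city"
[3,4] S  lex  "that"
[2,4] N  >  k=3
[4,5] S\N  lex  "cat"
[2,5] S  <  k=4
[1,5] PP/NP  >  k=2
[0,5] S/NP  >S  k=1
[5,6] N\NP  lex  "map"
[6,7] N\(N\NP)  lex  "built"
[5,7] N  <  k=6
[7,8] NP\N  lex  "slowly"
[5,8] NP  <  k=7
[0,8] S  >  k=5

[0,8] S   >
  [0,5] S/NP   >S
    [0,1] "dog" : (S/PP)/NP
    [1,5] PP/NP   >
      [1,2] "chased" : (PP/NP)/S
      [2,5] S   <
        [2,4] N   >
          [2,3] "city" : N/S
          [3,4] "that" : S
        [4,5] "cat" : S\N
  [5,8] NP   <
    [5,7] N   <
      [5,6] "map" : N\NP
      [6,7] "built" : N\(N\NP)
    [7,8] "slowly" : NP\N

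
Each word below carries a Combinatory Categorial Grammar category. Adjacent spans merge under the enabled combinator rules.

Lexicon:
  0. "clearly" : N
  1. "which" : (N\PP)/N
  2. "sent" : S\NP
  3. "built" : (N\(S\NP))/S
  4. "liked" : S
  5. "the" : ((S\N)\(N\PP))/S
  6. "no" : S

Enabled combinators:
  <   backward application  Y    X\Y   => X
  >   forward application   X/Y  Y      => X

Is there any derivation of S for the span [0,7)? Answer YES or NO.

YES

[0,7] S   <
  [0,1] "clearly" : N
  [1,7] S\N   <
    [1,5] N\PP   >
      [1,2] "which" : (N\PP)/N
      [2,5] N   <
        [2,3] "sent" : S\NP
        [3,5] N\(S\NP)   >
          [3,4] "built" : (N\(S\NP))/S
          [4,5] "liked" : S
    [5,7] (S\N)\(N\PP)   >
      [5,6] "the" : ((S\N)\(N\PP))/S
      [6,7] "no" : S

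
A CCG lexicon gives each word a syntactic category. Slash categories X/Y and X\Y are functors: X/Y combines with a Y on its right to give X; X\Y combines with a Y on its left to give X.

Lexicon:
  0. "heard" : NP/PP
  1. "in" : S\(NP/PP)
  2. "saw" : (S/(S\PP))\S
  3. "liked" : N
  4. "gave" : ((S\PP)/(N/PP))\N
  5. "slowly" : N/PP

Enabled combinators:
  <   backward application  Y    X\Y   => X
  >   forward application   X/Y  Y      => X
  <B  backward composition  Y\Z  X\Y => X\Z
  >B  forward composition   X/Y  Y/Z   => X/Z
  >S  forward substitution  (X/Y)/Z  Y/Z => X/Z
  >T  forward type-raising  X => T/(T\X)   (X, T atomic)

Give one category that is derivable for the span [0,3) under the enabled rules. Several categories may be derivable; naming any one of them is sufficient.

[0,6] S   >
  [0,3] S/(S\PP)   <
    [0,2] S   <
      [0,1] "heard" : NP/PP
      [1,2] "in" : S\(NP/PP)
    [2,3] "saw" : (S/(S\PP))\S
  [3,6] S\PP   >
    [3,5] (S\PP)/(N/PP)   <
      [3,4] "liked" : N
      [4,5] "gave" : ((S\PP)/(N/PP))\N
    [5,6] "slowly" : N/PP

S/(S\PP)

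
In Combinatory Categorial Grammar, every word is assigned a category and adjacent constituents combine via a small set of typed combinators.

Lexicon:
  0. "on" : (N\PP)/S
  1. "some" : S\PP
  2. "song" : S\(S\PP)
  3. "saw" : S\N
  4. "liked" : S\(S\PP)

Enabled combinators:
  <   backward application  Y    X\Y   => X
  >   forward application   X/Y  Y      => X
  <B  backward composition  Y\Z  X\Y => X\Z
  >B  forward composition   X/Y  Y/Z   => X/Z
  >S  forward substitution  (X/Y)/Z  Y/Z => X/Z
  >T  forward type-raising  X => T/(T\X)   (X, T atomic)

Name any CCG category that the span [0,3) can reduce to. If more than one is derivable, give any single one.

[0,5] S   <
  [0,4] S\PP   <B
    [0,3] N\PP   >
      [0,1] "on" : (N\PP)/S
      [1,3] S   <
        [1,2] "some" : S\PP
        [2,3] "song" : S\(S\PP)
    [3,4] "saw" : S\N
  [4,5] "liked" : S\(S\PP)

N\PP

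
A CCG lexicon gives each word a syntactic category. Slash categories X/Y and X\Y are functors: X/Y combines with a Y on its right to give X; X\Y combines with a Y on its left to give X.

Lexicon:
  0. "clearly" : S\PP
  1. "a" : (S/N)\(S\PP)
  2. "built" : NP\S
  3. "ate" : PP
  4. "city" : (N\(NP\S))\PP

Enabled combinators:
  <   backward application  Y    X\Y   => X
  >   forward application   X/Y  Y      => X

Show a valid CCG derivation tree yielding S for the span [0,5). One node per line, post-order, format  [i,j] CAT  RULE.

[0,5] S   >
  [0,2] S/N   <
    [0,1] "clearly" : S\PP
    [1,2] "a" : (S/N)\(S\PP)
  [2,5] N   <
    [2,3] "built" : NP\S
    [3,5] N\(NP\S)   <
      [3,4] "ate" : PP
      [4,5] "city" : (N\(NP\S))\PP

[0,1] S\PP  lex  "clearly"
[1,2] (S/N)\(S\PP)  lex  "a"
[0,2] S/N  <  k=1
[2,3] NP\S  lex  "built"
[3,4] PP  lex  "ate"
[4,5] (N\(NP\S))\PP  lex  "city"
[3,5] N\(NP\S)  <  k=4
[2,5] N  <  k=3
[0,5] S  >  k=2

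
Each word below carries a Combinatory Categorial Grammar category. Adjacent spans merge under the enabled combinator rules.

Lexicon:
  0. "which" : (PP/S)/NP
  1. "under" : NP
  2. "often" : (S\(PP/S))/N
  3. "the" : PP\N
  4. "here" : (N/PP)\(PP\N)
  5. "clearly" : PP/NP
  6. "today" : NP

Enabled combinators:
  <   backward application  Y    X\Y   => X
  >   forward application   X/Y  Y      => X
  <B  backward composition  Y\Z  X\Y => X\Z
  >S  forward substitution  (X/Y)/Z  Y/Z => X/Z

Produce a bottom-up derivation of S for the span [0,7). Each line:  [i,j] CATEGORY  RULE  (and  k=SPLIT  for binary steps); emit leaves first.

[0,1] (PP/S)/NP  lex  "which"
[1,2] NP  lex  "under"
[0,2] PP/S  >  k=1
[2,3] (S\(PP/S))/N  lex  "often"
[3,4] PP\N  lex  "the"
[4,5] (N/PP)\(PP\N)  lex  "here"
[3,5] N/PP  <  k=4
[5,6] PP/NP  lex  "clearly"
[6,7] NP  lex  "today"
[5,7] PP  >  k=6
[3,7] N  >  k=5
[2,7] S\(PP/S)  >  k=3
[0,7] S  <  k=2

[0,7] S   <
  [0,2] PP/S   >
    [0,1] "which" : (PP/S)/NP
    [1,2] "under" : NP
  [2,7] S\(PP/S)   >
    [2,3] "often" : (S\(PP/S))/N
    [3,7] N   >
      [3,5] N/PP   <
        [3,4] "the" : PP\N
        [4,5] "here" : (N/PP)\(PP\N)
      [5,7] PP   >
        [5,6] "clearly" : PP/NP
        [6,7] "today" : NP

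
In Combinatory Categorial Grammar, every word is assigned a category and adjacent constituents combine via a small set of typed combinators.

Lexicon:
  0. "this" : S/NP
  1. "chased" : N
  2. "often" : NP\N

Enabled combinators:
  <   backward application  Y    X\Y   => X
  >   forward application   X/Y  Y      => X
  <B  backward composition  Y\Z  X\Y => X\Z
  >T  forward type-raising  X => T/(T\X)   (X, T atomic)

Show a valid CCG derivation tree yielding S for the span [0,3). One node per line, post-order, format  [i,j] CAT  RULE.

[0,1] S/NP  lex  "this"
[1,2] N  lex  "chased"
[2,3] NP\N  lex  "often"
[1,3] NP  <  k=2
[0,3] S  >  k=1

[0,3] S   >
  [0,1] "this" : S/NP
  [1,3] NP   <
    [1,2] "chased" : N
    [2,3] "often" : NP\N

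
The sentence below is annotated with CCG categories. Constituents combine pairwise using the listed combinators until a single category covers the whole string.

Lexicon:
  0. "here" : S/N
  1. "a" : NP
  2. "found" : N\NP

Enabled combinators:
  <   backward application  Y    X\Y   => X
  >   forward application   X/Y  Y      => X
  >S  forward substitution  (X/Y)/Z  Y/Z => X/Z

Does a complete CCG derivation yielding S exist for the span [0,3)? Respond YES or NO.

YES

[0,3] S   >
  [0,1] "here" : S/N
  [1,3] N   <
    [1,2] "a" : NP
    [2,3] "found" : N\NP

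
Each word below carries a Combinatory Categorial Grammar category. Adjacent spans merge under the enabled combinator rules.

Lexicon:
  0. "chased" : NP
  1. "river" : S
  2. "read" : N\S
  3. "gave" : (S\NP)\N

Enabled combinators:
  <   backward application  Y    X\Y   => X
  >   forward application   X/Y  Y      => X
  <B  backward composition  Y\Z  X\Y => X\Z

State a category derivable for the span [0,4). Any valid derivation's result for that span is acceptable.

S

[0,4] S   <
  [0,1] "chased" : NP
  [1,4] S\NP   <
    [1,3] N   <
      [1,2] "river" : S
      [2,3] "read" : N\S
    [3,4] "gave" : (S\NP)\N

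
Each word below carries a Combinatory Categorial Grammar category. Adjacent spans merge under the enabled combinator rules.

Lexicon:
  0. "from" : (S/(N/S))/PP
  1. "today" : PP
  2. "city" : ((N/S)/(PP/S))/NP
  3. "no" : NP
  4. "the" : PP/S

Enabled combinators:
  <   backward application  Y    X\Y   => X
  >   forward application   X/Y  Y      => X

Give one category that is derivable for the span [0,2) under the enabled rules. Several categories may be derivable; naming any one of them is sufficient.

S/(N/S)

[0,5] S   >
  [0,2] S/(N/S)   >
    [0,1] "from" : (S/(N/S))/PP
    [1,2] "today" : PP
  [2,5] N/S   >
    [2,4] (N/S)/(PP/S)   >
      [2,3] "city" : ((N/S)/(PP/S))/NP
      [3,4] "no" : NP
    [4,5] "the" : PP/S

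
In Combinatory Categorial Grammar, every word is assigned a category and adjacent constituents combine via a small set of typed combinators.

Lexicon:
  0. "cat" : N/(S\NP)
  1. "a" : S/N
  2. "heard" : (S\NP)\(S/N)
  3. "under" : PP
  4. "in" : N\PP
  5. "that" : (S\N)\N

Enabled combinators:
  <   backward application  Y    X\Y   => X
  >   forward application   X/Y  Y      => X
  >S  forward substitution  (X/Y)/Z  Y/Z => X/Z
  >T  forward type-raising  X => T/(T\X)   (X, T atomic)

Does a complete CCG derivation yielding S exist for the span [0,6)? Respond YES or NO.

[0,6] S   <
  [0,3] N   >
    [0,1] "cat" : N/(S\NP)
    [1,3] S\NP   <
      [1,2] "a" : S/N
      [2,3] "heard" : (S\NP)\(S/N)
  [3,6] S\N   <
    [3,5] N   <
      [3,4] "under" : PP
      [4,5] "in" : N\PP
    [5,6] "that" : (S\N)\N

YES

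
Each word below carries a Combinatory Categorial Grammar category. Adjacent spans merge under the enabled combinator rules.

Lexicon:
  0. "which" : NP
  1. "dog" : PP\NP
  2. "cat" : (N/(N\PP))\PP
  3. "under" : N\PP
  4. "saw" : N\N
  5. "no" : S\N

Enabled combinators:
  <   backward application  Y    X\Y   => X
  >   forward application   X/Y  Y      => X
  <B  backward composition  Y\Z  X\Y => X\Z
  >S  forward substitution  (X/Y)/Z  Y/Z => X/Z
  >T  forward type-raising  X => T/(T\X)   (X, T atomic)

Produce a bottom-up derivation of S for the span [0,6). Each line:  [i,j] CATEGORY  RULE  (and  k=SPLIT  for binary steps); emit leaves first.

[0,1] NP  lex  "which"
[0,1] PP/(PP\NP)  >T
[1,2] PP\NP  lex  "dog"
[0,2] PP  >  k=1
[2,3] (N/(N\PP))\PP  lex  "cat"
[0,3] N/(N\PP)  <  k=2
[3,4] N\PP  lex  "under"
[0,4] N  >  k=3
[4,5] N\N  lex  "saw"
[5,6] S\N  lex  "no"
[4,6] S\N  <B  k=5
[0,6] S  <  k=4

[0,6] S   <
  [0,4] N   >
    [0,3] N/(N\PP)   <
      [0,2] PP   >
        [0,1] PP/(PP\NP)   >T
          [0,1] "which" : NP
        [1,2] "dog" : PP\NP
      [2,3] "cat" : (N/(N\PP))\PP
    [3,4] "under" : N\PP
  [4,6] S\N   <B
    [4,5] "saw" : N\N
    [5,6] "no" : S\N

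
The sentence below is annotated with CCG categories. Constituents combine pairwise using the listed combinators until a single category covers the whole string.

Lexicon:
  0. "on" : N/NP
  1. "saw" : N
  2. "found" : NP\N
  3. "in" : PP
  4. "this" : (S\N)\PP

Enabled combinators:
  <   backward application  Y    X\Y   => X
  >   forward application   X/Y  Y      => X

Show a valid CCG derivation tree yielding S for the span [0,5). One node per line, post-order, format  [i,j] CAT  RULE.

[0,5] S   <
  [0,3] N   >
    [0,1] "on" : N/NP
    [1,3] NP   <
      [1,2] "saw" : N
      [2,3] "found" : NP\N
  [3,5] S\N   <
    [3,4] "in" : PP
    [4,5] "this" : (S\N)\PP

[0,1] N/NP  lex  "on"
[1,2] N  lex  "saw"
[2,3] NP\N  lex  "found"
[1,3] NP  <  k=2
[0,3] N  >  k=1
[3,4] PP  lex  "in"
[4,5] (S\N)\PP  lex  "this"
[3,5] S\N  <  k=4
[0,5] S  <  k=3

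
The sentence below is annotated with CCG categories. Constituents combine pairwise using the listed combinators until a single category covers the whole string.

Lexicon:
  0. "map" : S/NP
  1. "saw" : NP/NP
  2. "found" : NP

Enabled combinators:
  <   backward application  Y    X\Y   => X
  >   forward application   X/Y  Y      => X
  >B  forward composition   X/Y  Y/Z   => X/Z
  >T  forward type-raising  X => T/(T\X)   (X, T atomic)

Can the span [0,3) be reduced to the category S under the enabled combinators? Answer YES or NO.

[0,3] S   >
  [0,2] S/NP   >B
    [0,1] "map" : S/NP
    [1,2] "saw" : NP/NP
  [2,3] "found" : NP

YES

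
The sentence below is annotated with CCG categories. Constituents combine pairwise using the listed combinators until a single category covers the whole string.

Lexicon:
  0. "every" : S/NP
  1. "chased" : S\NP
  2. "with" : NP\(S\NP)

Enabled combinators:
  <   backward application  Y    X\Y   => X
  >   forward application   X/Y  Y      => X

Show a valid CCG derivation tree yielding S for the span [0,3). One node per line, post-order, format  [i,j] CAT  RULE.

[0,3] S   >
  [0,1] "every" : S/NP
  [1,3] NP   <
    [1,2] "chased" : S\NP
    [2,3] "with" : NP\(S\NP)

[0,1] S/NP  lex  "every"
[1,2] S\NP  lex  "chased"
[2,3] NP\(S\NP)  lex  "with"
[1,3] NP  <  k=2
[0,3] S  >  k=1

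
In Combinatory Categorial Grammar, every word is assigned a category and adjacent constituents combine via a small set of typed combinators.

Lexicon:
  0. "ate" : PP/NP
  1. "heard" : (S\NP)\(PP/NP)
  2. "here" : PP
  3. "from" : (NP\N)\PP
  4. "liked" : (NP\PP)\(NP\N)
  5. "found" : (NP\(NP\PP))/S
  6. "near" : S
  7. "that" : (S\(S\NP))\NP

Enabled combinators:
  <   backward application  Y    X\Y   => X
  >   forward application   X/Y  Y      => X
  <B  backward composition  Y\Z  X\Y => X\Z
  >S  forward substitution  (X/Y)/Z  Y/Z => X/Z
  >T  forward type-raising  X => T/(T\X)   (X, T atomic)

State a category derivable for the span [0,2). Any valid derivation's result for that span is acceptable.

S\NP

[0,8] S   <
  [0,2] S\NP   <
    [0,1] "ate" : PP/NP
    [1,2] "heard" : (S\NP)\(PP/NP)
  [2,8] S\(S\NP)   <
    [2,7] NP   <
      [2,5] NP\PP   <
        [2,4] NP\N   <
          [2,3] "here" : PP
          [3,4] "from" : (NP\N)\PP
        [4,5] "liked" : (NP\PP)\(NP\N)
      [5,7] NP\(NP\PP)   >
        [5,6] "found" : (NP\(NP\PP))/S
        [6,7] "near" : S
    [7,8] "that" : (S\(S\NP))\NP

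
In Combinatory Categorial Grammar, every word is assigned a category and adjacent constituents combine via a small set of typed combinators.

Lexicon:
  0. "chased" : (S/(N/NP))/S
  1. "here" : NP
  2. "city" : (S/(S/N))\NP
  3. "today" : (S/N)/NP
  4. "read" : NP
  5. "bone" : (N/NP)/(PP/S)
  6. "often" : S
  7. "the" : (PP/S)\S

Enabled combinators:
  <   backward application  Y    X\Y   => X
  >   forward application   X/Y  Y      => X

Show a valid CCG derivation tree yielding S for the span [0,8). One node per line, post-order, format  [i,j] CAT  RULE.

[0,1] (S/(N/NP))/S  lex  "chased"
[1,2] NP  lex  "here"
[2,3] (S/(S/N))\NP  lex  "city"
[1,3] S/(S/N)  <  k=2
[3,4] (S/N)/NP  lex  "today"
[4,5] NP  lex  "read"
[3,5] S/N  >  k=4
[1,5] S  >  k=3
[0,5] S/(N/NP)  >  k=1
[5,6] (N/NP)/(PP/S)  lex  "bone"
[6,7] S  lex  "often"
[7,8] (PP/S)\S  lex  "the"
[6,8] PP/S  <  k=7
[5,8] N/NP  >  k=6
[0,8] S  >  k=5

[0,8] S   >
  [0,5] S/(N/NP)   >
    [0,1] "chased" : (S/(N/NP))/S
    [1,5] S   >
      [1,3] S/(S/N)   <
        [1,2] "here" : NP
        [2,3] "city" : (S/(S/N))\NP
      [3,5] S/N   >
        [3,4] "today" : (S/N)/NP
        [4,5] "read" : NP
  [5,8] N/NP   >
    [5,6] "bone" : (N/NP)/(PP/S)
    [6,8] PP/S   <
      [6,7] "often" : S
      [7,8] "the" : (PP/S)\S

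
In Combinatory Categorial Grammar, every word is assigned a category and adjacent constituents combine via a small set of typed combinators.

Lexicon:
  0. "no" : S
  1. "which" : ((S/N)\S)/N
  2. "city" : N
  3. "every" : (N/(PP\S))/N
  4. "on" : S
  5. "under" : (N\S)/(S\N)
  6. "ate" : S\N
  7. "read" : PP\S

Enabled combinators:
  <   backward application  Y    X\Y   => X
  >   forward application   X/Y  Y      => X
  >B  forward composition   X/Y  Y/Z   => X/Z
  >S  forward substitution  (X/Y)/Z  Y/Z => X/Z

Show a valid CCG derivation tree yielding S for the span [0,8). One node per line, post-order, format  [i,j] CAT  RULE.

[0,1] S  lex  "no"
[1,2] ((S/N)\S)/N  lex  "which"
[2,3] N  lex  "city"
[1,3] (S/N)\S  >  k=2
[0,3] S/N  <  k=1
[3,4] (N/(PP\S))/N  lex  "every"
[4,5] S  lex  "on"
[5,6] (N\S)/(S\N)  lex  "under"
[6,7] S\N  lex  "ate"
[5,7] N\S  >  k=6
[4,7] N  <  k=5
[3,7] N/(PP\S)  >  k=4
[7,8] PP\S  lex  "read"
[3,8] N  >  k=7
[0,8] S  >  k=3

[0,8] S   >
  [0,3] S/N   <
    [0,1] "no" : S
    [1,3] (S/N)\S   >
      [1,2] "which" : ((S/N)\S)/N
      [2,3] "city" : N
  [3,8] N   >
    [3,7] N/(PP\S)   >
      [3,4] "every" : (N/(PP\S))/N
      [4,7] N   <
        [4,5] "on" : S
        [5,7] N\S   >
          [5,6] "under" : (N\S)/(S\N)
          [6,7] "ate" : S\N
    [7,8] "read" : PP\S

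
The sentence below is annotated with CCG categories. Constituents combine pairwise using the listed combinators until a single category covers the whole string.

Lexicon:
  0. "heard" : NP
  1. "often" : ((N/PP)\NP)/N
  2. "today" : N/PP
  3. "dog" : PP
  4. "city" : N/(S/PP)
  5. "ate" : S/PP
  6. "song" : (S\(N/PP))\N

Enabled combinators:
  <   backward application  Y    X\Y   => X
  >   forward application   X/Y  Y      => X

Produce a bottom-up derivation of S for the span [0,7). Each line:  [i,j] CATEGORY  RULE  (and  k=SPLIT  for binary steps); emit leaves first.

[0,1] NP  lex  "heard"
[1,2] ((N/PP)\NP)/N  lex  "often"
[2,3] N/PP  lex  "today"
[3,4] PP  lex  "dog"
[2,4] N  >  k=3
[1,4] (N/PP)\NP  >  k=2
[0,4] N/PP  <  k=1
[4,5] N/(S/PP)  lex  "city"
[5,6] S/PP  lex  "ate"
[4,6] N  >  k=5
[6,7] (S\(N/PP))\N  lex  "song"
[4,7] S\(N/PP)  <  k=6
[0,7] S  <  k=4

[0,7] S   <
  [0,4] N/PP   <
    [0,1] "heard" : NP
    [1,4] (N/PP)\NP   >
      [1,2] "often" : ((N/PP)\NP)/N
      [2,4] N   >
        [2,3] "today" : N/PP
        [3,4] "dog" : PP
  [4,7] S\(N/PP)   <
    [4,6] N   >
      [4,5] "city" : N/(S/PP)
      [5,6] "ate" : S/PP
    [6,7] "song" : (S\(N/PP))\N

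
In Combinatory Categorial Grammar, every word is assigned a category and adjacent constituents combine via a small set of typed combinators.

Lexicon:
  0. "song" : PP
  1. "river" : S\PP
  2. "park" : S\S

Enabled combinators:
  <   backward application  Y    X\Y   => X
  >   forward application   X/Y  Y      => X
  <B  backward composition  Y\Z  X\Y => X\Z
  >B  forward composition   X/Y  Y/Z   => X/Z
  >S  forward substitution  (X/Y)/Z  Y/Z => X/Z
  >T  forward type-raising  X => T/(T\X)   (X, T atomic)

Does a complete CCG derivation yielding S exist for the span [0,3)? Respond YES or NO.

[0,3] S   >
  [0,1] S/(S\PP)   >T
    [0,1] "song" : PP
  [1,3] S\PP   <B
    [1,2] "river" : S\PP
    [2,3] "park" : S\S

YES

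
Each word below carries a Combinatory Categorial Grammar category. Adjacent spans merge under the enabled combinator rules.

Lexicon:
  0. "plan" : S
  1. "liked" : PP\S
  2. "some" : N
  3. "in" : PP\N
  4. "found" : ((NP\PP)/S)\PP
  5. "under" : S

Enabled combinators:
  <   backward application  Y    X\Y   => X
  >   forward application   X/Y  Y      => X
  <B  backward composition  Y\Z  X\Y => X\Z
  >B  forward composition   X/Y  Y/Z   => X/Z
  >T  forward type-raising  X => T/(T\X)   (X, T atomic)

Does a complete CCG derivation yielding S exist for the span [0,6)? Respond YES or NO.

NO

S PP\S N PP\N ((NP\PP)/S)\PP S
CKY chart[0,6] = {N/(N\NP), NP, NP/(NP\NP), NP/(S\S), PP/(PP\NP), S/(S\NP)}; S ∉ chart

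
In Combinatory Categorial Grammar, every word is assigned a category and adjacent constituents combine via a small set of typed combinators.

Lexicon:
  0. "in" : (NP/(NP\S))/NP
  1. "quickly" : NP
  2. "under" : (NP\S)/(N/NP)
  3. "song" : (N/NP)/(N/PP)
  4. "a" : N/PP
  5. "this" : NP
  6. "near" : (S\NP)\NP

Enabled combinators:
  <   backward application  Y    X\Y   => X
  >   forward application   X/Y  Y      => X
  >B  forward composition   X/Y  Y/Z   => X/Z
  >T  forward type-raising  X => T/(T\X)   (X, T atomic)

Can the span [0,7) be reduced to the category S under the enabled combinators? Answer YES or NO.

[0,7] S   <
  [0,5] NP   >
    [0,2] NP/(NP\S)   >
      [0,1] "in" : (NP/(NP\S))/NP
      [1,2] "quickly" : NP
    [2,5] NP\S   >
      [2,3] "under" : (NP\S)/(N/NP)
      [3,5] N/NP   >
        [3,4] "song" : (N/NP)/(N/PP)
        [4,5] "a" : N/PP
  [5,7] S\NP   <
    [5,6] "this" : NP
    [6,7] "near" : (S\NP)\NP

YES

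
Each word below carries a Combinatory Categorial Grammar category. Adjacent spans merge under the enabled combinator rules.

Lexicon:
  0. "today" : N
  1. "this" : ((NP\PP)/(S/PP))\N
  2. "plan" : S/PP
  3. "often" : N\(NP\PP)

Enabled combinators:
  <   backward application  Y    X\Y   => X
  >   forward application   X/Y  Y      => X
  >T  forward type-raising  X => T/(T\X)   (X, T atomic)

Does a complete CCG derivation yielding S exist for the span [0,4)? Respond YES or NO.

NO

N ((NP\PP)/(S/PP))\N S/PP N\(NP\PP)
CKY chart[0,4] = {N, N/(N\N), NP/(NP\N), PP/(PP\N), S/(S\N)}; S ∉ chart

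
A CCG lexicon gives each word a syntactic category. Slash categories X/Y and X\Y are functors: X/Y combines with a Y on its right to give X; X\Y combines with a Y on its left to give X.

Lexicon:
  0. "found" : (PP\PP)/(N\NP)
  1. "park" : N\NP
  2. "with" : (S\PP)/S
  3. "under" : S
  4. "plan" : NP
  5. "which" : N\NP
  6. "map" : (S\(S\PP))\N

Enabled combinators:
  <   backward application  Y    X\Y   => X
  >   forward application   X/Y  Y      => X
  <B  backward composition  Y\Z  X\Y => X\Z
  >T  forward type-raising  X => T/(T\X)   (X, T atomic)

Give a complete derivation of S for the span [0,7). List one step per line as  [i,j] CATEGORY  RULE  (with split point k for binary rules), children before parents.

[0,1] (PP\PP)/(N\NP)  lex  "found"
[1,2] N\NP  lex  "park"
[0,2] PP\PP  >  k=1
[2,3] (S\PP)/S  lex  "with"
[3,4] S  lex  "under"
[2,4] S\PP  >  k=3
[0,4] S\PP  <B  k=2
[4,5] NP  lex  "plan"
[4,5] N/(N\NP)  >T
[5,6] N\NP  lex  "which"
[4,6] N  >  k=5
[6,7] (S\(S\PP))\N  lex  "map"
[4,7] S\(S\PP)  <  k=6
[0,7] S  <  k=4

[0,7] S   <
  [0,4] S\PP   <B
    [0,2] PP\PP   >
      [0,1] "found" : (PP\PP)/(N\NP)
      [1,2] "park" : N\NP
    [2,4] S\PP   >
      [2,3] "with" : (S\PP)/S
      [3,4] "under" : S
  [4,7] S\(S\PP)   <
    [4,6] N   >
      [4,5] N/(N\NP)   >T
        [4,5] "plan" : NP
      [5,6] "which" : N\NP
    [6,7] "map" : (S\(S\PP))\N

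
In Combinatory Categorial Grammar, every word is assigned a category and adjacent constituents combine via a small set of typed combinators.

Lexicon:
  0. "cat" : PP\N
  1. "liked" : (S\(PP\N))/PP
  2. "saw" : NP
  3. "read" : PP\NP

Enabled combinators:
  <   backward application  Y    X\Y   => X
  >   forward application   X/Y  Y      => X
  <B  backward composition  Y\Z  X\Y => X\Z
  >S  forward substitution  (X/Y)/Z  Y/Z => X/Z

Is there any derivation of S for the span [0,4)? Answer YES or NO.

[0,4] S   <
  [0,1] "cat" : PP\N
  [1,4] S\(PP\N)   >
    [1,2] "liked" : (S\(PP\N))/PP
    [2,4] PP   <
      [2,3] "saw" : NP
      [3,4] "read" : PP\NP

YES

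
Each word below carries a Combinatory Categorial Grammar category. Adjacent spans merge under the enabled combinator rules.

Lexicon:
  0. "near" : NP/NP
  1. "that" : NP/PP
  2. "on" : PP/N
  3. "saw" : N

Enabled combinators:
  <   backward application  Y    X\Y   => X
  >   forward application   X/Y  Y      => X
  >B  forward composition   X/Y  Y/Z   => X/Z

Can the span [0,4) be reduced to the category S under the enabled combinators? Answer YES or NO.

NP/NP NP/PP PP/N N
CKY chart[0,4] = {NP}; S ∉ chart

NO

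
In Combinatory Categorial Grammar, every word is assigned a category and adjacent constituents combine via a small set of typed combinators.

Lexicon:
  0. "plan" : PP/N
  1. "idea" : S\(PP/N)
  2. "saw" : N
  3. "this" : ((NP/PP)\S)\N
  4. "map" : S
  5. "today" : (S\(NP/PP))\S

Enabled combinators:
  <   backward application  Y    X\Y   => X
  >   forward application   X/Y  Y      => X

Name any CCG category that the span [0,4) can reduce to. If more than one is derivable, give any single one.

[0,6] S   <
  [0,4] NP/PP   <
    [0,2] S   <
      [0,1] "plan" : PP/N
      [1,2] "idea" : S\(PP/N)
    [2,4] (NP/PP)\S   <
      [2,3] "saw" : N
      [3,4] "this" : ((NP/PP)\S)\N
  [4,6] S\(NP/PP)   <
    [4,5] "map" : S
    [5,6] "today" : (S\(NP/PP))\S

NP/PP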